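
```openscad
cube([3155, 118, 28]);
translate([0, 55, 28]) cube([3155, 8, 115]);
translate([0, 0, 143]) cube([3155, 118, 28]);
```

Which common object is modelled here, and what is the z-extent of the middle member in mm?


An I-beam. The web height is 115 mm.

Two wide flanges with a thin centred web — an I-beam. Overall 171 mm minus two 28 mm flanges gives a web of 171 − 2·28 = 115 mm.


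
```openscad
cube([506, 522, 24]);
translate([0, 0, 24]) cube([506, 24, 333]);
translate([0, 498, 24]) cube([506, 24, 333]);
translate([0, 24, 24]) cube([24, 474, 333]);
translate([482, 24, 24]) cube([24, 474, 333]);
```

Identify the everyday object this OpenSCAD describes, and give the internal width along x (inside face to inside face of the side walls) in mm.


An open box. The internal width is 458 mm.

A 506×522 base slab with four walls standing on it — an open box. The base is 506 mm wide and the walls are 24 mm thick, so the internal width is 506 − 2 × 24 = 458 mm.


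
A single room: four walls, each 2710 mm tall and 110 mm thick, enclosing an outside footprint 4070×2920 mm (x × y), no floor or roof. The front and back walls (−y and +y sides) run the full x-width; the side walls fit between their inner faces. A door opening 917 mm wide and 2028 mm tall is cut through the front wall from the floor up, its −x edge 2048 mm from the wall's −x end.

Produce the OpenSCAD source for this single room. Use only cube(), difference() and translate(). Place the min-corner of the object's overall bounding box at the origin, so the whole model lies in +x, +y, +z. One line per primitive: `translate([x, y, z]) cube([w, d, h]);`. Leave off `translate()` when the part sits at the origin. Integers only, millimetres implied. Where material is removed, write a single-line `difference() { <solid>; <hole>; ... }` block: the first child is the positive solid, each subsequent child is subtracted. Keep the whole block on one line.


difference() { cube([4070, 110, 2710]); translate([2048, 0, 0]) cube([917, 110, 2028]); }
translate([0, 2810, 0]) cube([4070, 110, 2710]);
translate([0, 110, 0]) cube([110, 2700, 2710]);
translate([3960, 110, 0]) cube([110, 2700, 2710]);


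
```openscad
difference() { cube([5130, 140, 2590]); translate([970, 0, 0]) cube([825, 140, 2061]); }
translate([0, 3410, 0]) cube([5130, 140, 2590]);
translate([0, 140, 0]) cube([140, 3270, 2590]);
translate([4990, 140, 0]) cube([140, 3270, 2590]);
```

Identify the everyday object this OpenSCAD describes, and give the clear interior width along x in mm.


A single room. The interior width is 4850 mm.

Four walls enclosing a rectangle with a door in the front wall — a room. Outside width 5130 minus two 140 mm walls gives 4850 mm.


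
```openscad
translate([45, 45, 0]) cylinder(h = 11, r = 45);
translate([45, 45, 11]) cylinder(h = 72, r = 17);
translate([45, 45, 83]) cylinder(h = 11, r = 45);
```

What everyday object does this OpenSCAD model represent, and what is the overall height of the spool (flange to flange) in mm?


A spool. The overall height is 94 mm.

Three coaxial cylinders, large–small–large — a spool. Two 11 mm flanges and a 72 mm core give 11 + 72 + 11 = 94 mm.


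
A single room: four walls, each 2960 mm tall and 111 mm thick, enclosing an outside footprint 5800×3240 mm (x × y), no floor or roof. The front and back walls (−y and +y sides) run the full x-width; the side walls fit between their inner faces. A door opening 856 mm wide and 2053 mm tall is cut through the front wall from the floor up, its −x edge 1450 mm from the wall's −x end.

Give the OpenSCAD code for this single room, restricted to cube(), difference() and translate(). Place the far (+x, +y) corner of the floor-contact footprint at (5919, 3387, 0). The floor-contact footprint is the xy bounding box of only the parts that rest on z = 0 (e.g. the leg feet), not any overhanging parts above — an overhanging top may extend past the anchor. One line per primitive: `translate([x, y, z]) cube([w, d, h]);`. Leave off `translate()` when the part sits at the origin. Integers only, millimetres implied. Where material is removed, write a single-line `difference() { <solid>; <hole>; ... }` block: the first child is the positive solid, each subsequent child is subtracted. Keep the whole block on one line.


difference() { translate([119, 147, 0]) cube([5800, 111, 2960]); translate([1569, 147, 0]) cube([856, 111, 2053]); }
translate([119, 3276, 0]) cube([5800, 111, 2960]);
translate([119, 258, 0]) cube([111, 3018, 2960]);
translate([5808, 258, 0]) cube([111, 3018, 2960]);


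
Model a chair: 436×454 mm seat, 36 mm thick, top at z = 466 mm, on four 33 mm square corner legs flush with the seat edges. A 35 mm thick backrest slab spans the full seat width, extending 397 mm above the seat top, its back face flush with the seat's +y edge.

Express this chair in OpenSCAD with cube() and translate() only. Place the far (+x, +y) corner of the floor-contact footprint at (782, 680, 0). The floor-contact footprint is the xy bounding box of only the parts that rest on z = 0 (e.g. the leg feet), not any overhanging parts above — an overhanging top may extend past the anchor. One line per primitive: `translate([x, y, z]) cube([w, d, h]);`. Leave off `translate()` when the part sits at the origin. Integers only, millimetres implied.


translate([346, 226, 430]) cube([436, 454, 36]);
translate([346, 226, 0]) cube([33, 33, 430]);
translate([749, 226, 0]) cube([33, 33, 430]);
translate([346, 647, 0]) cube([33, 33, 430]);
translate([749, 647, 0]) cube([33, 33, 430]);
translate([346, 645, 466]) cube([436, 35, 397]);


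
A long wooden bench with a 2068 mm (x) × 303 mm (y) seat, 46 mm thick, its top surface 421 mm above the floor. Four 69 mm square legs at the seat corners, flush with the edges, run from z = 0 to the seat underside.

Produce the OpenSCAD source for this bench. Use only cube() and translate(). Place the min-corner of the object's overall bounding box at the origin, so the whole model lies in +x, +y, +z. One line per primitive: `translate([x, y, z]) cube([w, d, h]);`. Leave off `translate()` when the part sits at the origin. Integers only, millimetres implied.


translate([0, 0, 375]) cube([2068, 303, 46]);
cube([69, 69, 375]);
translate([0, 234, 0]) cube([69, 69, 375]);
translate([1999, 0, 0]) cube([69, 69, 375]);
translate([1999, 234, 0]) cube([69, 69, 375]);


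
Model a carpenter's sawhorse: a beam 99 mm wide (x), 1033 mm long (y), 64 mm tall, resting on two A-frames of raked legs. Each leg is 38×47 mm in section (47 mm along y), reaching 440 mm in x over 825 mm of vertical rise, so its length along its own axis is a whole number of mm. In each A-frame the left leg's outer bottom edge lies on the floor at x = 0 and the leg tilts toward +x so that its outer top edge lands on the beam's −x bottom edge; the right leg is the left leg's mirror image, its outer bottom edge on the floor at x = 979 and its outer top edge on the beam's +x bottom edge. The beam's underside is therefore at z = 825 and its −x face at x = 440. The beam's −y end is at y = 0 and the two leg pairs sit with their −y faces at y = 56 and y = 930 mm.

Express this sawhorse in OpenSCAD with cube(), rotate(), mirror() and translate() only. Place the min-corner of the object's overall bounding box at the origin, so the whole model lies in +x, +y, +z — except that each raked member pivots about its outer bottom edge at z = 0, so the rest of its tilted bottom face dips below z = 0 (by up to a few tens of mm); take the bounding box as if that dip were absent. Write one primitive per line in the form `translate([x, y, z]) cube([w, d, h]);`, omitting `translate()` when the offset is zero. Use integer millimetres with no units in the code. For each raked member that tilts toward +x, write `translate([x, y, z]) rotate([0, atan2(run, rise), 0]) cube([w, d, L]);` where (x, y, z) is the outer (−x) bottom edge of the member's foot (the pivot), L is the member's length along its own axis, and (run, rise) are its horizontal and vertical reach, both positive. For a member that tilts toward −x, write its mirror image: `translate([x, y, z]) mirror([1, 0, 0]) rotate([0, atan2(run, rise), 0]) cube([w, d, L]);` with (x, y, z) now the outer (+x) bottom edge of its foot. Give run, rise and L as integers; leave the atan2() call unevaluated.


// leg length = √(440² + 825²) = 935
// right-leg outer foot x = 2·440 + 99 = 979
// beam min-corner = (440, 0, 825)
translate([440, 0, 825]) cube([99, 1033, 64]);
translate([0, 56, 0]) rotate([0, atan2(440, 825), 0]) cube([38, 47, 935]);
translate([979, 56, 0]) mirror([1, 0, 0]) rotate([0, atan2(440, 825), 0]) cube([38, 47, 935]);
translate([0, 930, 0]) rotate([0, atan2(440, 825), 0]) cube([38, 47, 935]);
translate([979, 930, 0]) mirror([1, 0, 0]) rotate([0, atan2(440, 825), 0]) cube([38, 47, 935]);


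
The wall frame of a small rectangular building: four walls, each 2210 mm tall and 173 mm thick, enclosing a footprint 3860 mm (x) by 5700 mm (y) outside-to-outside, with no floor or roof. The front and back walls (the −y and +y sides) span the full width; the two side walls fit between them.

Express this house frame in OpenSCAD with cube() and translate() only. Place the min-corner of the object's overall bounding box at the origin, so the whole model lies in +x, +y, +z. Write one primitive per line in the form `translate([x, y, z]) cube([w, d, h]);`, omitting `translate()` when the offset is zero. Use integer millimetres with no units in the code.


cube([3860, 173, 2210]);
translate([0, 5527, 0]) cube([3860, 173, 2210]);
translate([0, 173, 0]) cube([173, 5354, 2210]);
translate([3687, 173, 0]) cube([173, 5354, 2210]);


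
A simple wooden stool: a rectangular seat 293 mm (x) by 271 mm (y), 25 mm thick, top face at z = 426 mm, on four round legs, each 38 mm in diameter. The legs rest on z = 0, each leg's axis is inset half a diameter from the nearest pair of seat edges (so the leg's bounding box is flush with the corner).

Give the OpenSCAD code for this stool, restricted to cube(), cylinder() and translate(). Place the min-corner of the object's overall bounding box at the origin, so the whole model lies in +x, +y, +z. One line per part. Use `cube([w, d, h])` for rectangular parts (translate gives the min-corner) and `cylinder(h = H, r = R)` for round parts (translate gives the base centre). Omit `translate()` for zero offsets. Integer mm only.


translate([0, 0, 401]) cube([293, 271, 25]);
translate([19, 19, 0]) cylinder(h = 401, r = 19);
translate([274, 19, 0]) cylinder(h = 401, r = 19);
translate([19, 252, 0]) cylinder(h = 401, r = 19);
translate([274, 252, 0]) cylinder(h = 401, r = 19);


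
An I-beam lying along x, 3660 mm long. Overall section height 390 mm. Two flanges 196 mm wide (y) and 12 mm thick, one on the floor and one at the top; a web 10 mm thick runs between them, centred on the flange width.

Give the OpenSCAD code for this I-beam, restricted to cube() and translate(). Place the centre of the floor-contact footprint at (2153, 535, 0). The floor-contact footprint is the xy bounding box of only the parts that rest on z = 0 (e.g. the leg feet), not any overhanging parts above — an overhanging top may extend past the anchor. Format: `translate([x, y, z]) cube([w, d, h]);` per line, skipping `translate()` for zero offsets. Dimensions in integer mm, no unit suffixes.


translate([323, 437, 0]) cube([3660, 196, 12]);
translate([323, 530, 12]) cube([3660, 10, 366]);
translate([323, 437, 378]) cube([3660, 196, 12]);


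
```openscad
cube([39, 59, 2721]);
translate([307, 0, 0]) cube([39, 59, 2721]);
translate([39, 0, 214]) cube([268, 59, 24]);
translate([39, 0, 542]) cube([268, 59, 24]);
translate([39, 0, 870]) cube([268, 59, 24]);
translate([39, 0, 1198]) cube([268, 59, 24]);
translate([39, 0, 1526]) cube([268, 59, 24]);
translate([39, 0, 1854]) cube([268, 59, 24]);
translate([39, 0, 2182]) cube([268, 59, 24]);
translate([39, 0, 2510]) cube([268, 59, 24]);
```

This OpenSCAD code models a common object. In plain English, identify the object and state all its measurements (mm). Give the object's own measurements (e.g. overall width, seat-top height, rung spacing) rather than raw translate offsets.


A straight ladder. Two 39×59 mm vertical rails, 2721 mm tall, stand 346 mm apart (outside-to-outside) with their front faces coplanar on the −y side. 8 rungs, each 59 mm deep and 24 mm tall, span between the inner faces of the rails, front faces flush with the rails. The lowest rung's underside is at z = 214 mm and rungs are spaced 328 mm apart (underside to underside).


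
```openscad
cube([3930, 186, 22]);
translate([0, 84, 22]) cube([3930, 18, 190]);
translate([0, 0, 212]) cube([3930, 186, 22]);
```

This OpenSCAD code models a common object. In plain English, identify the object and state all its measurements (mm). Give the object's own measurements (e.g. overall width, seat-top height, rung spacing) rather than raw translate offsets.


An I-beam lying along x, 3930 mm long. Overall section height 234 mm. Two flanges 186 mm wide (y) and 22 mm thick, one on the floor and one at the top; a web 18 mm thick runs between them, centred on the flange width.


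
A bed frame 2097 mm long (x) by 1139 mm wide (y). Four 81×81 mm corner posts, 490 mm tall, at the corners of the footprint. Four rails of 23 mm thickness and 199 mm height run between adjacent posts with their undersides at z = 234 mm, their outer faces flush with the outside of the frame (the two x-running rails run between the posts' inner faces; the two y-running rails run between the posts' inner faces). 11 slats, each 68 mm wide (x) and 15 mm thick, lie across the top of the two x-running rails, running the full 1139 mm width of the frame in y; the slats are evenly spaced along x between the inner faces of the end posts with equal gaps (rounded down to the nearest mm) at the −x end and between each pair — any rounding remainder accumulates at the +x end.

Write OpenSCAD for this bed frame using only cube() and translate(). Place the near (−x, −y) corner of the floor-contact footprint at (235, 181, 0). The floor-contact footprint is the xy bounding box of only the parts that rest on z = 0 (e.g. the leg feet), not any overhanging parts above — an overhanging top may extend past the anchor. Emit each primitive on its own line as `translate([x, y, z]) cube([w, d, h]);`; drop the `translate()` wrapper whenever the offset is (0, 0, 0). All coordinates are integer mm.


translate([235, 181, 0]) cube([81, 81, 490]);
translate([235, 1239, 0]) cube([81, 81, 490]);
translate([2251, 181, 0]) cube([81, 81, 490]);
translate([2251, 1239, 0]) cube([81, 81, 490]);
translate([316, 181, 234]) cube([1935, 23, 199]);
translate([316, 1297, 234]) cube([1935, 23, 199]);
translate([235, 262, 234]) cube([23, 977, 199]);
translate([2309, 262, 234]) cube([23, 977, 199]);
translate([414, 181, 433]) cube([68, 1139, 15]);
translate([580, 181, 433]) cube([68, 1139, 15]);
translate([746, 181, 433]) cube([68, 1139, 15]);
translate([912, 181, 433]) cube([68, 1139, 15]);
translate([1078, 181, 433]) cube([68, 1139, 15]);
translate([1244, 181, 433]) cube([68, 1139, 15]);
translate([1410, 181, 433]) cube([68, 1139, 15]);
translate([1576, 181, 433]) cube([68, 1139, 15]);
translate([1742, 181, 433]) cube([68, 1139, 15]);
translate([1908, 181, 433]) cube([68, 1139, 15]);
translate([2074, 181, 433]) cube([68, 1139, 15]);


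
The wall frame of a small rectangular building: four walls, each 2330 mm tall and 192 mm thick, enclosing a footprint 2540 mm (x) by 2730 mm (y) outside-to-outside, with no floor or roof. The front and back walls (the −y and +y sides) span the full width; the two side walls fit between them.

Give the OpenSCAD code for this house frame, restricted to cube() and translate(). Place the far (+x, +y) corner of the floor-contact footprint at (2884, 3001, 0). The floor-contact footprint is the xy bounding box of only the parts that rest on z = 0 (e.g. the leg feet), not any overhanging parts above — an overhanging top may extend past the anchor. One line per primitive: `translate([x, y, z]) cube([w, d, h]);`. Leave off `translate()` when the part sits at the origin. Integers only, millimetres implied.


translate([344, 271, 0]) cube([2540, 192, 2330]);
translate([344, 2809, 0]) cube([2540, 192, 2330]);
translate([344, 463, 0]) cube([192, 2346, 2330]);
translate([2692, 463, 0]) cube([192, 2346, 2330]);


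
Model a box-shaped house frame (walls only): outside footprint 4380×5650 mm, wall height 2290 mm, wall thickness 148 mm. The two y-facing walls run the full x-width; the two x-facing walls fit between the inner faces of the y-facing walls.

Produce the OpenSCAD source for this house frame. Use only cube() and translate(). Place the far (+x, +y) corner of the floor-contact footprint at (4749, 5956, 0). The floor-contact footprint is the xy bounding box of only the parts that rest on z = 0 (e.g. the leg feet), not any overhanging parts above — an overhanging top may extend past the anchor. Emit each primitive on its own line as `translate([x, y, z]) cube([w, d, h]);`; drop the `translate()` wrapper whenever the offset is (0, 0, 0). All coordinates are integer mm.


translate([369, 306, 0]) cube([4380, 148, 2290]);
translate([369, 5808, 0]) cube([4380, 148, 2290]);
translate([369, 454, 0]) cube([148, 5354, 2290]);
translate([4601, 454, 0]) cube([148, 5354, 2290]);


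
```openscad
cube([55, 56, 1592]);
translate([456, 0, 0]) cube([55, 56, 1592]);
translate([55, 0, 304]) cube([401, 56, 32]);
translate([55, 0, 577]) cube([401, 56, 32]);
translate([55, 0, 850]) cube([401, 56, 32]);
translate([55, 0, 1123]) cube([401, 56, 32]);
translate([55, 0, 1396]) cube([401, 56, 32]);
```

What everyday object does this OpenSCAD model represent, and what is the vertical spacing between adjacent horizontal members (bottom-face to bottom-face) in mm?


A ladder. The rung spacing is 273 mm.

Two tall 55×56 posts with 5 short bars between them — a ladder. Adjacent rungs sit at z = 304 and z = 577, so the spacing is 577 − 304 = 273 mm.


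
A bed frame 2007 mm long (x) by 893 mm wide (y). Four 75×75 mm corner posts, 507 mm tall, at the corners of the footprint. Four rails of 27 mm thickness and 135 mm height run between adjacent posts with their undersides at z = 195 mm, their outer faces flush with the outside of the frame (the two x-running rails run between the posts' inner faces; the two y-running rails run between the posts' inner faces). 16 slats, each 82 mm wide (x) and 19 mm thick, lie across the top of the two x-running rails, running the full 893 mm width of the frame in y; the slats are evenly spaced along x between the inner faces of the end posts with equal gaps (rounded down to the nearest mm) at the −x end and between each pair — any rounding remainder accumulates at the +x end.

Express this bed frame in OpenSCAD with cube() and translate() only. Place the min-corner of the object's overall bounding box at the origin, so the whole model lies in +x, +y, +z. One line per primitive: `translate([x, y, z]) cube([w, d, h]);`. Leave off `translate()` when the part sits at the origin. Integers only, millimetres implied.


// slat z = rail_z + rail_h = 195 + 135 = 330
// slat gap = ⌊(1857 − 16·82) / 17⌋ = 32
cube([75, 75, 507]);
translate([0, 818, 0]) cube([75, 75, 507]);
translate([1932, 0, 0]) cube([75, 75, 507]);
translate([1932, 818, 0]) cube([75, 75, 507]);
translate([75, 0, 195]) cube([1857, 27, 135]);
translate([75, 866, 195]) cube([1857, 27, 135]);
translate([0, 75, 195]) cube([27, 743, 135]);
translate([1980, 75, 195]) cube([27, 743, 135]);
translate([107, 0, 330]) cube([82, 893, 19]);
translate([221, 0, 330]) cube([82, 893, 19]);
translate([335, 0, 330]) cube([82, 893, 19]);
translate([449, 0, 330]) cube([82, 893, 19]);
translate([563, 0, 330]) cube([82, 893, 19]);
translate([677, 0, 330]) cube([82, 893, 19]);
translate([791, 0, 330]) cube([82, 893, 19]);
translate([905, 0, 330]) cube([82, 893, 19]);
translate([1019, 0, 330]) cube([82, 893, 19]);
translate([1133, 0, 330]) cube([82, 893, 19]);
translate([1247, 0, 330]) cube([82, 893, 19]);
translate([1361, 0, 330]) cube([82, 893, 19]);
translate([1475, 0, 330]) cube([82, 893, 19]);
translate([1589, 0, 330]) cube([82, 893, 19]);
translate([1703, 0, 330]) cube([82, 893, 19]);
translate([1817, 0, 330]) cube([82, 893, 19]);


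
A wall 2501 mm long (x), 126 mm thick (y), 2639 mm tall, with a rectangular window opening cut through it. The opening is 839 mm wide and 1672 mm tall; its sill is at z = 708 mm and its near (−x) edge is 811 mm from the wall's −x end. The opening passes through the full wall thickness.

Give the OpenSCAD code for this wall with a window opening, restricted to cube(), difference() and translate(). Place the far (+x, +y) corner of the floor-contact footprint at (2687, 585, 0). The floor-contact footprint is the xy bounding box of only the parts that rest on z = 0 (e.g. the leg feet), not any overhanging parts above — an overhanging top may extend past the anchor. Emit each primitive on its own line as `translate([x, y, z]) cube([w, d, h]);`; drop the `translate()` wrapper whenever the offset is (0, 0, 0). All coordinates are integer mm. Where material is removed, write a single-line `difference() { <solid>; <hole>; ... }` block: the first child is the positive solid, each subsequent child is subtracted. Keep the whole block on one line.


difference() { translate([186, 459, 0]) cube([2501, 126, 2639]); translate([997, 459, 708]) cube([839, 126, 1672]); }


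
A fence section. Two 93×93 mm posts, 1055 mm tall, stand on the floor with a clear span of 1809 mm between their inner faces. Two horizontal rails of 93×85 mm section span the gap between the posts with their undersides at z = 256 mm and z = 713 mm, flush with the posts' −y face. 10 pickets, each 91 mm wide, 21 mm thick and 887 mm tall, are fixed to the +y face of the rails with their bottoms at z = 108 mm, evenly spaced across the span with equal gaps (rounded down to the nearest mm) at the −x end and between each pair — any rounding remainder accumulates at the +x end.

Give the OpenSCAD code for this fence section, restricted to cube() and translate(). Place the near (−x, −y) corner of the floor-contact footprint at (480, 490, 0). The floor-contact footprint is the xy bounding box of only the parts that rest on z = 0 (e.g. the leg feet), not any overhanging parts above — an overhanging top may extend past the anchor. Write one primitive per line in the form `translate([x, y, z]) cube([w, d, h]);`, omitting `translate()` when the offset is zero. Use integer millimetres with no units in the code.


translate([480, 490, 0]) cube([93, 93, 1055]);
translate([2382, 490, 0]) cube([93, 93, 1055]);
translate([573, 490, 256]) cube([1809, 93, 85]);
translate([573, 490, 713]) cube([1809, 93, 85]);
translate([654, 583, 108]) cube([91, 21, 887]);
translate([826, 583, 108]) cube([91, 21, 887]);
translate([998, 583, 108]) cube([91, 21, 887]);
translate([1170, 583, 108]) cube([91, 21, 887]);
translate([1342, 583, 108]) cube([91, 21, 887]);
translate([1514, 583, 108]) cube([91, 21, 887]);
translate([1686, 583, 108]) cube([91, 21, 887]);
translate([1858, 583, 108]) cube([91, 21, 887]);
translate([2030, 583, 108]) cube([91, 21, 887]);
translate([2202, 583, 108]) cube([91, 21, 887]);


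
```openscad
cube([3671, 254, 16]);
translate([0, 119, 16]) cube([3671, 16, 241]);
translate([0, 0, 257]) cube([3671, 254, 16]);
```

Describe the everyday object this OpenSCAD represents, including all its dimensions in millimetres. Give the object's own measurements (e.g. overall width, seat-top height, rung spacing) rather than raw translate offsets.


An I-beam lying along x, 3671 mm long. Overall section height 273 mm. Two flanges 254 mm wide (y) and 16 mm thick, one on the floor and one at the top; a web 16 mm thick runs between them, centred on the flange width.


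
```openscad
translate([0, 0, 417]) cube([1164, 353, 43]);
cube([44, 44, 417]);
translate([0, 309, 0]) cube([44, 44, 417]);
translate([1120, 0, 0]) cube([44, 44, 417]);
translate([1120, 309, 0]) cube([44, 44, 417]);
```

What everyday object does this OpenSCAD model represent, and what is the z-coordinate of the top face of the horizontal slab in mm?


A bench. The seat-top height is 460 mm.

A long slab on four corner posts — a bench. The slab sits at z = 417 with thickness 43, so the top is 417 + 43 = 460 mm.


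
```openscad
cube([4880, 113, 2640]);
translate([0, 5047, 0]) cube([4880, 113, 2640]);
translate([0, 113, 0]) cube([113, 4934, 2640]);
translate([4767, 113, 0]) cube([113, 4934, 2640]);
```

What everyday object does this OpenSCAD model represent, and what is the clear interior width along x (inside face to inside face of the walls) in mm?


A house (or room) frame. The interior width is 4654 mm.

Four 2640 mm walls enclosing a rectangle with no floor or roof — a room or house frame. Outside width is 4880 mm and wall thickness is 113 mm, so the interior width is 4880 − 2 × 113 = 4654 mm.


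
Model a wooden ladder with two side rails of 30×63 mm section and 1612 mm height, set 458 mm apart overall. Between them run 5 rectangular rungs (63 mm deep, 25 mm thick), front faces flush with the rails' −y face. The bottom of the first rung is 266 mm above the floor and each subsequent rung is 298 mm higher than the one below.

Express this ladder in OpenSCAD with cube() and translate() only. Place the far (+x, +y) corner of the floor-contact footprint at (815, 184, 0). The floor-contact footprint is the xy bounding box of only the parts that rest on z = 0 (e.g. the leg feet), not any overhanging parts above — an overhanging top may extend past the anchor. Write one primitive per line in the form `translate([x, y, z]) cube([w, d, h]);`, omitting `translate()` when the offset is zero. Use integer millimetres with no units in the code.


translate([357, 121, 0]) cube([30, 63, 1612]);
translate([785, 121, 0]) cube([30, 63, 1612]);
translate([387, 121, 266]) cube([398, 63, 25]);
translate([387, 121, 564]) cube([398, 63, 25]);
translate([387, 121, 862]) cube([398, 63, 25]);
translate([387, 121, 1160]) cube([398, 63, 25]);
translate([387, 121, 1458]) cube([398, 63, 25]);


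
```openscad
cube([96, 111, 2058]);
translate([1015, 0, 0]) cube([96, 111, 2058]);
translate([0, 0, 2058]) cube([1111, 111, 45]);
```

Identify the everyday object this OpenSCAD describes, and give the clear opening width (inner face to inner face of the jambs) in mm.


A door frame. The clear opening width is 919 mm.

Two 2058 mm tall posts with a header on top — a door frame. The left jamb is 96 mm wide at x = 0; the right jamb starts at x = 1015. The clear opening is 1015 − 96 = 919 mm.


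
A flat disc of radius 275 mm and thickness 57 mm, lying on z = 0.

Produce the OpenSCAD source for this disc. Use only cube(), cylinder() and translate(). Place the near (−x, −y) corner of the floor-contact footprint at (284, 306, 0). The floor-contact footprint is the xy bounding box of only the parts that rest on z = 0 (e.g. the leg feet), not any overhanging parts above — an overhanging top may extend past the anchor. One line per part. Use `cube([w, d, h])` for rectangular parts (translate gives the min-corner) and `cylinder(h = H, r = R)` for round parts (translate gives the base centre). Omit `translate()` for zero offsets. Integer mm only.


translate([559, 581, 0]) cylinder(h = 57, r = 275);


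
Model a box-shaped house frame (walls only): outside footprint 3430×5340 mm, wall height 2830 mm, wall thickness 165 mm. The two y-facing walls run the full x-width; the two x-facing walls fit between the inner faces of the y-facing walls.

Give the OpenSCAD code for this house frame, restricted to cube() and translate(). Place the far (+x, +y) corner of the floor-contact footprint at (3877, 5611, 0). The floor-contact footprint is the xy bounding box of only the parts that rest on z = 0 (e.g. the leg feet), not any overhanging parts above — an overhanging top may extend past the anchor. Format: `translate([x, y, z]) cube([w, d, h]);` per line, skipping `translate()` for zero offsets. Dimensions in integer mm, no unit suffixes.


translate([447, 271, 0]) cube([3430, 165, 2830]);
translate([447, 5446, 0]) cube([3430, 165, 2830]);
translate([447, 436, 0]) cube([165, 5010, 2830]);
translate([3712, 436, 0]) cube([165, 5010, 2830]);


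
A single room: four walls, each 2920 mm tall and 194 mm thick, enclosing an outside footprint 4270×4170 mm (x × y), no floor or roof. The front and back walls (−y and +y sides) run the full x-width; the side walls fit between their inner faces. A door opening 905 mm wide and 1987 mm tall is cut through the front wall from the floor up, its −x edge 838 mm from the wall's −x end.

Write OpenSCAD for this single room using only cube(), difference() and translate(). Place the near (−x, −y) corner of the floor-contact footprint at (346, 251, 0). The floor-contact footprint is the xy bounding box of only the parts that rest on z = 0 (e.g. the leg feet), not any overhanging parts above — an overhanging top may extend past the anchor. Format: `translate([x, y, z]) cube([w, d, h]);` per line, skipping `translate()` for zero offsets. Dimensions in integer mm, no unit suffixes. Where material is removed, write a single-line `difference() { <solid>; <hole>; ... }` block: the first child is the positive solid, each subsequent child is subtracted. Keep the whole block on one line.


difference() { translate([346, 251, 0]) cube([4270, 194, 2920]); translate([1184, 251, 0]) cube([905, 194, 1987]); }
translate([346, 4227, 0]) cube([4270, 194, 2920]);
translate([346, 445, 0]) cube([194, 3782, 2920]);
translate([4422, 445, 0]) cube([194, 3782, 2920]);


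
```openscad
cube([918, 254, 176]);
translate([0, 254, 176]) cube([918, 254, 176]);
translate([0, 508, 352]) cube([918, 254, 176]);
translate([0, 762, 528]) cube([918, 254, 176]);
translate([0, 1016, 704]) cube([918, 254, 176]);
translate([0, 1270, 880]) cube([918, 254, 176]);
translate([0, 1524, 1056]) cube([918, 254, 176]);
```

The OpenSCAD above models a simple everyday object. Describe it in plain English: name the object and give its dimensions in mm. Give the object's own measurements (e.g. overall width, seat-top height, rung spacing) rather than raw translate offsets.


A straight staircase of 7 solid steps. Each step is 918 mm wide (x), 254 mm deep (y, the going) and 176 mm tall (the rise). The first step rests on the floor; each subsequent step sits one going further in +y and one rise higher in +z, directly behind and above the previous step with no overlap.


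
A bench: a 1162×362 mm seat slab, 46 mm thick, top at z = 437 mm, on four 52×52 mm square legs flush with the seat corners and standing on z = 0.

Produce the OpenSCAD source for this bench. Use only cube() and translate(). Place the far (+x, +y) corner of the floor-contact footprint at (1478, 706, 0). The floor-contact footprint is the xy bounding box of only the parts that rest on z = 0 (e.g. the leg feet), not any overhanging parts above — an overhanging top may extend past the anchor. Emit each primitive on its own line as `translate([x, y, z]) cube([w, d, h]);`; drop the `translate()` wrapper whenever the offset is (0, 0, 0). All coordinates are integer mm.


translate([316, 344, 391]) cube([1162, 362, 46]);
translate([316, 344, 0]) cube([52, 52, 391]);
translate([316, 654, 0]) cube([52, 52, 391]);
translate([1426, 344, 0]) cube([52, 52, 391]);
translate([1426, 654, 0]) cube([52, 52, 391]);


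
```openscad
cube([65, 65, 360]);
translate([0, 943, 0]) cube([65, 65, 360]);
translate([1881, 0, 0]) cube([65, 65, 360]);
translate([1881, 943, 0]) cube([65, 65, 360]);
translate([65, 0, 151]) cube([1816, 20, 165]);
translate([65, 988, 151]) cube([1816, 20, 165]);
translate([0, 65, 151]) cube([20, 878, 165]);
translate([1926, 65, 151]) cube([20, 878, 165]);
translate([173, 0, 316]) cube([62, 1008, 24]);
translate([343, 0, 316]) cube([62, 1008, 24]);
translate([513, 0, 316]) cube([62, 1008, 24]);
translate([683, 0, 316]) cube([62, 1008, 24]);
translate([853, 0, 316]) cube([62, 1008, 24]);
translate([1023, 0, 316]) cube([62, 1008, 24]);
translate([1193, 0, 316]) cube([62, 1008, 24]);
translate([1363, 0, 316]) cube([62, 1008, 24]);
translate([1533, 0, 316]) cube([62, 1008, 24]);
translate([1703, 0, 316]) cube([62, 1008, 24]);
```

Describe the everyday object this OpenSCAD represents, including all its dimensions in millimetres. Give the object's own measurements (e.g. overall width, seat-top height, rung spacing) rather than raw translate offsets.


A bed frame 1946 mm long (x) by 1008 mm wide (y). Four 65×65 mm corner posts, 360 mm tall, at the corners of the footprint. Four rails of 20 mm thickness and 165 mm height run between adjacent posts with their undersides at z = 151 mm, their outer faces flush with the outside of the frame (the two x-running rails run between the posts' inner faces; the two y-running rails run between the posts' inner faces). 10 slats, each 62 mm wide (x) and 24 mm thick, lie across the top of the two x-running rails, running the full 1008 mm width of the frame in y; along x they sit between the end posts with a 108 mm gap after the −x posts and between neighbouring slats, leaving 116 mm before the +x posts.


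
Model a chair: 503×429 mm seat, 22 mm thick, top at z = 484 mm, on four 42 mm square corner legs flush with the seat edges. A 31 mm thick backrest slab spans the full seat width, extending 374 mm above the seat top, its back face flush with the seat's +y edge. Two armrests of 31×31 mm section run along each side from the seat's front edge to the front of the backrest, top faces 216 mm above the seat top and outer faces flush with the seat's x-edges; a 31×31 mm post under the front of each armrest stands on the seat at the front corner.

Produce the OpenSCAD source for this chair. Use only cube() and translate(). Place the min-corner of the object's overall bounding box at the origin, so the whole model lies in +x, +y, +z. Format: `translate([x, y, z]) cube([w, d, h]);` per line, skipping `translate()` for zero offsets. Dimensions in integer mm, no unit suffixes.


// leg_h = 484 - 22 = 462
// arm post h = 216 - 31 = 185
translate([0, 0, 462]) cube([503, 429, 22]);
cube([42, 42, 462]);
translate([461, 0, 0]) cube([42, 42, 462]);
translate([0, 387, 0]) cube([42, 42, 462]);
translate([461, 387, 0]) cube([42, 42, 462]);
translate([0, 398, 484]) cube([503, 31, 374]);
translate([0, 0, 669]) cube([31, 398, 31]);
translate([472, 0, 669]) cube([31, 398, 31]);
translate([0, 0, 484]) cube([31, 31, 185]);
translate([472, 0, 484]) cube([31, 31, 185]);


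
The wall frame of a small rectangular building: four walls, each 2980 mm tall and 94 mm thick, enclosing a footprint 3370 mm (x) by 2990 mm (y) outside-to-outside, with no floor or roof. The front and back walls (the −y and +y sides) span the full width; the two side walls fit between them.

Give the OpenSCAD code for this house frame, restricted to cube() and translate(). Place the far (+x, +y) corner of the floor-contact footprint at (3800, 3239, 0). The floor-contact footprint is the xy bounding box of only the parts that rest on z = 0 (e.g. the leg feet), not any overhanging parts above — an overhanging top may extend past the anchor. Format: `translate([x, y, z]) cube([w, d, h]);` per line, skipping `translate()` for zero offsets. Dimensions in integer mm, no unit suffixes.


translate([430, 249, 0]) cube([3370, 94, 2980]);
translate([430, 3145, 0]) cube([3370, 94, 2980]);
translate([430, 343, 0]) cube([94, 2802, 2980]);
translate([3706, 343, 0]) cube([94, 2802, 2980]);


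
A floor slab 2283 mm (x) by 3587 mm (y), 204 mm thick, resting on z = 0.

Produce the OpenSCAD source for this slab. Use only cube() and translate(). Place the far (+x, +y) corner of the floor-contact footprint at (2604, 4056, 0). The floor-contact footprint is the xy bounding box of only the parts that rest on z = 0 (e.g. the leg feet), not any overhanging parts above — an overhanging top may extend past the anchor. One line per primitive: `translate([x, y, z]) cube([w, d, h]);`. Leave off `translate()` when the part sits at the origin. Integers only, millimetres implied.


translate([321, 469, 0]) cube([2283, 3587, 204]);


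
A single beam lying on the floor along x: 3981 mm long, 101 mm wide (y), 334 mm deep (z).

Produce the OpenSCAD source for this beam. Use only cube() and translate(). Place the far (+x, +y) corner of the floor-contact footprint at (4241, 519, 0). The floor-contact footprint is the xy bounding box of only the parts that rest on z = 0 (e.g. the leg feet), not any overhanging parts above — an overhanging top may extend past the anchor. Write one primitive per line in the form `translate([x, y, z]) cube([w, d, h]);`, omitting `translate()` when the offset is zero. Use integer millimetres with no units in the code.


translate([260, 418, 0]) cube([3981, 101, 334]);


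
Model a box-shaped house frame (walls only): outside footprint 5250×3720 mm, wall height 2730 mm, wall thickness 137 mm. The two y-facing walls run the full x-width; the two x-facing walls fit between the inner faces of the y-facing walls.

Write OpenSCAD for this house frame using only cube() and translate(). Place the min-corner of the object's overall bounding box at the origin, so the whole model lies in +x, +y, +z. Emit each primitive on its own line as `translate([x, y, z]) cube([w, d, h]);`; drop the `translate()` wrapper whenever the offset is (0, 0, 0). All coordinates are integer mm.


cube([5250, 137, 2730]);
translate([0, 3583, 0]) cube([5250, 137, 2730]);
translate([0, 137, 0]) cube([137, 3446, 2730]);
translate([5113, 137, 0]) cube([137, 3446, 2730]);


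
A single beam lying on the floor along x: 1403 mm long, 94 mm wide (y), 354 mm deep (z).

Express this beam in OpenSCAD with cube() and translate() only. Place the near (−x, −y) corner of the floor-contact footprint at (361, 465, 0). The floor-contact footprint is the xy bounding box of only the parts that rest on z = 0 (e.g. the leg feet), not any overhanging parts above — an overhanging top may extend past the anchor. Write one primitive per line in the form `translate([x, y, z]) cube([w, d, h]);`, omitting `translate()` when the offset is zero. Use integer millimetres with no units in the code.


translate([361, 465, 0]) cube([1403, 94, 354]);


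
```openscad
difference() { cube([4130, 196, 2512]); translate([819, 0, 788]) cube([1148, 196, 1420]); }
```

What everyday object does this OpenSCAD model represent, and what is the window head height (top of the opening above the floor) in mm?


A wall with a window opening. The window head height is 2208 mm.

A wall with a rectangular opening subtracted — a window. Sill at z = 788, opening 1420 mm tall, so the head is at 788 + 1420 = 2208 mm.


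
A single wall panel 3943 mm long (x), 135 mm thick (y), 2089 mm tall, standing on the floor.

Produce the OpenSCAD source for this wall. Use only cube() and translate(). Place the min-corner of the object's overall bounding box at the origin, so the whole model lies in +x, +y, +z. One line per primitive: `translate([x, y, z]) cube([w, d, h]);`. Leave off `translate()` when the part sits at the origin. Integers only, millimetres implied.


cube([3943, 135, 2089]);


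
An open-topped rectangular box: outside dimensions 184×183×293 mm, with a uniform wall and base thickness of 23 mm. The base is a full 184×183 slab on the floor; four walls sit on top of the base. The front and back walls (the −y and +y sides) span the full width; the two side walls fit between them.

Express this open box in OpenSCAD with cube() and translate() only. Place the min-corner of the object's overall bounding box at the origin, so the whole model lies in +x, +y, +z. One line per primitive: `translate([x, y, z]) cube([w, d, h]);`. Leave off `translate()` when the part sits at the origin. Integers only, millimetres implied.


cube([184, 183, 23]);
translate([0, 0, 23]) cube([184, 23, 270]);
translate([0, 160, 23]) cube([184, 23, 270]);
translate([0, 23, 23]) cube([23, 137, 270]);
translate([161, 23, 23]) cube([23, 137, 270]);
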